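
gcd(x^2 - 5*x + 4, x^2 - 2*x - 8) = x - 4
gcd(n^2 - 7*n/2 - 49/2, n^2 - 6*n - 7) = n - 7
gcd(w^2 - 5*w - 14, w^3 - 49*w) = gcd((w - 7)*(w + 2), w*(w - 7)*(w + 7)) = w - 7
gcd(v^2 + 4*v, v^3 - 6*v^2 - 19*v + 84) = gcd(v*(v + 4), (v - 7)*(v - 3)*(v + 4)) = v + 4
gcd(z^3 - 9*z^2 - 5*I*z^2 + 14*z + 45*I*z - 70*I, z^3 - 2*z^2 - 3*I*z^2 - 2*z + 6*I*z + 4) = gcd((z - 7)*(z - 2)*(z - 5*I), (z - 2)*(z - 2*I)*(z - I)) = z - 2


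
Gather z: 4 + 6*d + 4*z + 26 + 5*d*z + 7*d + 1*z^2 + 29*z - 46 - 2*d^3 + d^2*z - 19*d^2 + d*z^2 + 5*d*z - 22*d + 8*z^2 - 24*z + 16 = -2*d^3 - 19*d^2 - 9*d + z^2*(d + 9) + z*(d^2 + 10*d + 9)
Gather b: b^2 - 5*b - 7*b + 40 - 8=b^2 - 12*b + 32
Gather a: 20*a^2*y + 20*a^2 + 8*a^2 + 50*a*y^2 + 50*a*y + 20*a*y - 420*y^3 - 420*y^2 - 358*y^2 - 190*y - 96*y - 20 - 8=a^2*(20*y + 28) + a*(50*y^2 + 70*y) - 420*y^3 - 778*y^2 - 286*y - 28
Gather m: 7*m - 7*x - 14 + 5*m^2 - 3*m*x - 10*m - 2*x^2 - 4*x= 5*m^2 + m*(-3*x - 3) - 2*x^2 - 11*x - 14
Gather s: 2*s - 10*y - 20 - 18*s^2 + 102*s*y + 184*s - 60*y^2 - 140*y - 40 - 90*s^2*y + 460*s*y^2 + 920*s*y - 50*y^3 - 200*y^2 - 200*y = s^2*(-90*y - 18) + s*(460*y^2 + 1022*y + 186) - 50*y^3 - 260*y^2 - 350*y - 60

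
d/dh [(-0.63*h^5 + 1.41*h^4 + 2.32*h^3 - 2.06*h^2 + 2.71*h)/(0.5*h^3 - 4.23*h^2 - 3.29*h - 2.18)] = (-0.63*h^7 + 8.6997*h^6 - 3.6378*h^5 - 15.8333*h^4 - 30.2708*h^3 + 3.0679*h^2 + 8.9816*h - 5.9078)/(0.25*h^6 - 4.23*h^5 + 14.6029*h^4 + 25.6534*h^3 + 29.2669*h^2 + 14.3444*h + 4.7524)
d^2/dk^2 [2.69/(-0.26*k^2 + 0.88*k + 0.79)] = (-0.363688*k^2 + 1.230944*k + 2.69*(0.52*k - 0.88)*(1.04*k - 1.76) + 1.105052)/(-0.26*k^2 + 0.88*k + 0.79)^3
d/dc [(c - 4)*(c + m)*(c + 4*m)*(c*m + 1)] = m*(c - 4)*(c + m)*(c + 4*m) + (c - 4)*(c + m)*(c*m + 1) + (c - 4)*(c + 4*m)*(c*m + 1) + (c + m)*(c + 4*m)*(c*m + 1)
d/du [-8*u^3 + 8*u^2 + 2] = 8*u*(2 - 3*u)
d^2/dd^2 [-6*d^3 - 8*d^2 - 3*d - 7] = -36*d - 16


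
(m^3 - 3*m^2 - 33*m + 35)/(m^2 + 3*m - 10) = (m^2 - 8*m + 7)/(m - 2)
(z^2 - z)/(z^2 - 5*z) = (z - 1)/(z - 5)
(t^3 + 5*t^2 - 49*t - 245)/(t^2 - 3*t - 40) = (t^2 - 49)/(t - 8)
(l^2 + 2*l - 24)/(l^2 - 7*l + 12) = (l + 6)/(l - 3)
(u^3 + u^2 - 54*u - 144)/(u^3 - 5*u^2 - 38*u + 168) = (u^2 - 5*u - 24)/(u^2 - 11*u + 28)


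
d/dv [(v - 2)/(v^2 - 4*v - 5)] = (v^2 - 4*v - 2*(v - 2)^2 - 5)/(-v^2 + 4*v + 5)^2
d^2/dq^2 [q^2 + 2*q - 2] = 2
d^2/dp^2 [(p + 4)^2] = 2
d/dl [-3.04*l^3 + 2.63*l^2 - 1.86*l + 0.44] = -9.12*l^2 + 5.26*l - 1.86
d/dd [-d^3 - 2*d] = -3*d^2 - 2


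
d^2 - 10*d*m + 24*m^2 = (d - 6*m)*(d - 4*m)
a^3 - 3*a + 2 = (a - 1)^2*(a + 2)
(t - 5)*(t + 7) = t^2 + 2*t - 35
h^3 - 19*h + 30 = (h - 3)*(h - 2)*(h + 5)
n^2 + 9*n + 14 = (n + 2)*(n + 7)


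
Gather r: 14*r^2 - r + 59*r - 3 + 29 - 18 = 14*r^2 + 58*r + 8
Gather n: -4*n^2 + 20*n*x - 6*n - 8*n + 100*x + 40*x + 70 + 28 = -4*n^2 + n*(20*x - 14) + 140*x + 98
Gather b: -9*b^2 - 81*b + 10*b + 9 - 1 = -9*b^2 - 71*b + 8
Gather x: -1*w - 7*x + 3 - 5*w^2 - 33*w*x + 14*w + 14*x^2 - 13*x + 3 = -5*w^2 + 13*w + 14*x^2 + x*(-33*w - 20) + 6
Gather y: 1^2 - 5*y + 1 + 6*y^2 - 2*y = 6*y^2 - 7*y + 2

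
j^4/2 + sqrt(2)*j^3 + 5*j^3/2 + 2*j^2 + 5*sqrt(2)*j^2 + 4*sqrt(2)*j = j*(j/2 + 1/2)*(j + 4)*(j + 2*sqrt(2))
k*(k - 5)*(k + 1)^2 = k^4 - 3*k^3 - 9*k^2 - 5*k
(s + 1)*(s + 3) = s^2 + 4*s + 3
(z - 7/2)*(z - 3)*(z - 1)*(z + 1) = z^4 - 13*z^3/2 + 19*z^2/2 + 13*z/2 - 21/2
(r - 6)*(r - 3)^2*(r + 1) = r^4 - 11*r^3 + 33*r^2 - 9*r - 54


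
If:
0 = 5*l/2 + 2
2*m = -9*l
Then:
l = -4/5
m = 18/5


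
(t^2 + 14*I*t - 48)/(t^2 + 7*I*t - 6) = (t + 8*I)/(t + I)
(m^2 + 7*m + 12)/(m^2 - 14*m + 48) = (m^2 + 7*m + 12)/(m^2 - 14*m + 48)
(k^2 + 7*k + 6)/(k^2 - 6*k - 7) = (k + 6)/(k - 7)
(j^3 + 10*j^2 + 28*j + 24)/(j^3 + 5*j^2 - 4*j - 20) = (j^2 + 8*j + 12)/(j^2 + 3*j - 10)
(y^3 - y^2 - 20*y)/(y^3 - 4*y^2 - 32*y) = (y - 5)/(y - 8)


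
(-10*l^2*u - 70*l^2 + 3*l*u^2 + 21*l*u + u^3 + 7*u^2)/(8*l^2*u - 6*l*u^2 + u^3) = (5*l*u + 35*l + u^2 + 7*u)/(u*(-4*l + u))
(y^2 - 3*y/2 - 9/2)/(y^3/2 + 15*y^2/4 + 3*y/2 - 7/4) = 2*(2*y^2 - 3*y - 9)/(2*y^3 + 15*y^2 + 6*y - 7)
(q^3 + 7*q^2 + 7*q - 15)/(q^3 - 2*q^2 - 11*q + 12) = (q + 5)/(q - 4)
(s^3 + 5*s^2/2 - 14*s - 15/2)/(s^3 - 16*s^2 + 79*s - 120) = (2*s^2 + 11*s + 5)/(2*(s^2 - 13*s + 40))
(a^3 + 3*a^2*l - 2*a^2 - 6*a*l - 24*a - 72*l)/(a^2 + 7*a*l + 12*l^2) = (a^2 - 2*a - 24)/(a + 4*l)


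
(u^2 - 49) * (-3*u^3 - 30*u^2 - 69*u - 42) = -3*u^5 - 30*u^4 + 78*u^3 + 1428*u^2 + 3381*u + 2058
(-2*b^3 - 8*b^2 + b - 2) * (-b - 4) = 2*b^4 + 16*b^3 + 31*b^2 - 2*b + 8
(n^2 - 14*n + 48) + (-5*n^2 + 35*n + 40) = -4*n^2 + 21*n + 88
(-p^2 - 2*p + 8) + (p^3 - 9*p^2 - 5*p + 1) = p^3 - 10*p^2 - 7*p + 9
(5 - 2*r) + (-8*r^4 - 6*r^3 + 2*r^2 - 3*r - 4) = -8*r^4 - 6*r^3 + 2*r^2 - 5*r + 1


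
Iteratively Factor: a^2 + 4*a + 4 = (a + 2)*(a + 2)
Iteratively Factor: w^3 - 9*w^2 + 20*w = (w - 5)*(w^2 - 4*w) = w*(w - 5)*(w - 4)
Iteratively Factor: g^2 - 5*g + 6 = (g - 3)*(g - 2)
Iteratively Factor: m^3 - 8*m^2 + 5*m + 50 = (m - 5)*(m^2 - 3*m - 10) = (m - 5)*(m + 2)*(m - 5)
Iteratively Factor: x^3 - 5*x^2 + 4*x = (x - 4)*(x^2 - x) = (x - 4)*(x - 1)*(x)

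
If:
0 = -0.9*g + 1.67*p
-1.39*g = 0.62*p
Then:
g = 0.00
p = 0.00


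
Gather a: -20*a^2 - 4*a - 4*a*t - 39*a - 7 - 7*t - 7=-20*a^2 + a*(-4*t - 43) - 7*t - 14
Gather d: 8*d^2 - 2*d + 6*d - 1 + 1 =8*d^2 + 4*d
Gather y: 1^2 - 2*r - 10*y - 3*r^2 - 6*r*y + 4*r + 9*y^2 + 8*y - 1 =-3*r^2 + 2*r + 9*y^2 + y*(-6*r - 2)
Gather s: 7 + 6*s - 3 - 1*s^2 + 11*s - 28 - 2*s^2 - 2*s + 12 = -3*s^2 + 15*s - 12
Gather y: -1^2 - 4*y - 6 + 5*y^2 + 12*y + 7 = 5*y^2 + 8*y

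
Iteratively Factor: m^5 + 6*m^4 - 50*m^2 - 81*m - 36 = (m + 1)*(m^4 + 5*m^3 - 5*m^2 - 45*m - 36) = (m + 1)^2*(m^3 + 4*m^2 - 9*m - 36) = (m + 1)^2*(m + 3)*(m^2 + m - 12) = (m + 1)^2*(m + 3)*(m + 4)*(m - 3)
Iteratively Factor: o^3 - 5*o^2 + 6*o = (o - 2)*(o^2 - 3*o) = o*(o - 2)*(o - 3)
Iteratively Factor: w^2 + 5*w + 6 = (w + 3)*(w + 2)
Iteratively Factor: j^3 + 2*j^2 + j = (j + 1)*(j^2 + j) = (j + 1)^2*(j)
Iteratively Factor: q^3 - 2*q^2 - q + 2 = (q - 2)*(q^2 - 1) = (q - 2)*(q + 1)*(q - 1)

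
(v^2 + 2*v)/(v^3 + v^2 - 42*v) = (v + 2)/(v^2 + v - 42)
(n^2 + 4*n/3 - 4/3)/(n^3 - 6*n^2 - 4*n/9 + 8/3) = 3*(n + 2)/(3*n^2 - 16*n - 12)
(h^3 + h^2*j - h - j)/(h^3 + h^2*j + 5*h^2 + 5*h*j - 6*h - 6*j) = (h + 1)/(h + 6)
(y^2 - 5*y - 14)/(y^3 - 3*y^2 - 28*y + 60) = (y^2 - 5*y - 14)/(y^3 - 3*y^2 - 28*y + 60)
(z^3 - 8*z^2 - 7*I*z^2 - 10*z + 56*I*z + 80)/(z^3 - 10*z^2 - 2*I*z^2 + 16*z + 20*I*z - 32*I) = (z - 5*I)/(z - 2)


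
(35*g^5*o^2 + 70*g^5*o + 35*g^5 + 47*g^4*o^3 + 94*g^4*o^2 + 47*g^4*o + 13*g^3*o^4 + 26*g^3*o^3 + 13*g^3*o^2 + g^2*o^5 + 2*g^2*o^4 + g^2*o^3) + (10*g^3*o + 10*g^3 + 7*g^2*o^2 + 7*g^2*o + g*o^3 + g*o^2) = 35*g^5*o^2 + 70*g^5*o + 35*g^5 + 47*g^4*o^3 + 94*g^4*o^2 + 47*g^4*o + 13*g^3*o^4 + 26*g^3*o^3 + 13*g^3*o^2 + 10*g^3*o + 10*g^3 + g^2*o^5 + 2*g^2*o^4 + g^2*o^3 + 7*g^2*o^2 + 7*g^2*o + g*o^3 + g*o^2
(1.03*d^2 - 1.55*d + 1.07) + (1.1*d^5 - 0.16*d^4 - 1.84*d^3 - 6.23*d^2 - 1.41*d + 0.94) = 1.1*d^5 - 0.16*d^4 - 1.84*d^3 - 5.2*d^2 - 2.96*d + 2.01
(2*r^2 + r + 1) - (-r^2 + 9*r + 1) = 3*r^2 - 8*r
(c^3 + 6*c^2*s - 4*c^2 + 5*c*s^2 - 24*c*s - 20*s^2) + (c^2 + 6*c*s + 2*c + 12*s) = c^3 + 6*c^2*s - 3*c^2 + 5*c*s^2 - 18*c*s + 2*c - 20*s^2 + 12*s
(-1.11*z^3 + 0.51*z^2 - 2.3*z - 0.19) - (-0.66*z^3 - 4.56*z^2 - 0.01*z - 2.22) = -0.45*z^3 + 5.07*z^2 - 2.29*z + 2.03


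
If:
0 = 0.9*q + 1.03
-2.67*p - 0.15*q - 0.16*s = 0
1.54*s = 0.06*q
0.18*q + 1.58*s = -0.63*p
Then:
No Solution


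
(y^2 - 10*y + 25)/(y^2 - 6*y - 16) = (-y^2 + 10*y - 25)/(-y^2 + 6*y + 16)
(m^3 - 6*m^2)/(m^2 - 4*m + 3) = m^2*(m - 6)/(m^2 - 4*m + 3)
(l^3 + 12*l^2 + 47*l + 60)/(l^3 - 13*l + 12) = (l^2 + 8*l + 15)/(l^2 - 4*l + 3)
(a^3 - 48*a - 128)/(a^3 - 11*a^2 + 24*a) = (a^2 + 8*a + 16)/(a*(a - 3))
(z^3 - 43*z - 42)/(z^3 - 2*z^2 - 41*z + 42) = (z + 1)/(z - 1)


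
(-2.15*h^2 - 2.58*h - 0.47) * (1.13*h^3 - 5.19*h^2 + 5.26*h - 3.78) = -2.4295*h^5 + 8.2431*h^4 + 1.5501*h^3 - 3.0045*h^2 + 7.2802*h + 1.7766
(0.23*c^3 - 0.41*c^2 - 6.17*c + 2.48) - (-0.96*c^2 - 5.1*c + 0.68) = 0.23*c^3 + 0.55*c^2 - 1.07*c + 1.8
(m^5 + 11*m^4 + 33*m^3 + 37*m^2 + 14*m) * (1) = m^5 + 11*m^4 + 33*m^3 + 37*m^2 + 14*m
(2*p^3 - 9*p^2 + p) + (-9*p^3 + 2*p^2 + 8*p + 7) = -7*p^3 - 7*p^2 + 9*p + 7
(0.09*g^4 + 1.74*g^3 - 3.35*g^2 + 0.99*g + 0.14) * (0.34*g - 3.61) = 0.0306*g^5 + 0.2667*g^4 - 7.4204*g^3 + 12.4301*g^2 - 3.5263*g - 0.5054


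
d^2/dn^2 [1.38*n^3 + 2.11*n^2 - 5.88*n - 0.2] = 8.28*n + 4.22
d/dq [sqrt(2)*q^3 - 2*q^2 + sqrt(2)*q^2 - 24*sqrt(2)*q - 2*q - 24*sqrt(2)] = 3*sqrt(2)*q^2 - 4*q + 2*sqrt(2)*q - 24*sqrt(2) - 2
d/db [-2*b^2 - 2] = -4*b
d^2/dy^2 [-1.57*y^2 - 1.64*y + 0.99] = -3.14000000000000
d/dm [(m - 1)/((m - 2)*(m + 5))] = (-m^2 + 2*m - 7)/(m^4 + 6*m^3 - 11*m^2 - 60*m + 100)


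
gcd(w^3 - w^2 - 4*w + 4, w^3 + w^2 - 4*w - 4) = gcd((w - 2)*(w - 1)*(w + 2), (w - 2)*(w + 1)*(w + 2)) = w^2 - 4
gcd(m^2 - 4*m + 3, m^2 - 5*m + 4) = m - 1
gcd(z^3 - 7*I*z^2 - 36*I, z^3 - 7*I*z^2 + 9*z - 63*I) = z - 3*I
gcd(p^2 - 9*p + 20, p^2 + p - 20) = p - 4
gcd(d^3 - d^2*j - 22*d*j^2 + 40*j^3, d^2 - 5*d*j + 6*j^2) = d - 2*j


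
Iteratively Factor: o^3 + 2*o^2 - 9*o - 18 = (o + 2)*(o^2 - 9) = (o - 3)*(o + 2)*(o + 3)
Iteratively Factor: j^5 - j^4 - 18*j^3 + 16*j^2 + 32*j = (j - 4)*(j^4 + 3*j^3 - 6*j^2 - 8*j) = j*(j - 4)*(j^3 + 3*j^2 - 6*j - 8) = j*(j - 4)*(j + 1)*(j^2 + 2*j - 8) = j*(j - 4)*(j + 1)*(j + 4)*(j - 2)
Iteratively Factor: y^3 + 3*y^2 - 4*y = (y + 4)*(y^2 - y) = y*(y + 4)*(y - 1)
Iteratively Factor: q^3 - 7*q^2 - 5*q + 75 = (q - 5)*(q^2 - 2*q - 15) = (q - 5)^2*(q + 3)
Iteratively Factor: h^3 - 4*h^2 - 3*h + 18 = (h - 3)*(h^2 - h - 6) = (h - 3)^2*(h + 2)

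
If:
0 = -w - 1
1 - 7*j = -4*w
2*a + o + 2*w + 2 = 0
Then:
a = -o/2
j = -3/7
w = -1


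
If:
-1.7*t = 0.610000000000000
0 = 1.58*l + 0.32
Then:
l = -0.20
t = -0.36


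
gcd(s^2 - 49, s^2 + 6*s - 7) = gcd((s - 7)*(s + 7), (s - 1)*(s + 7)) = s + 7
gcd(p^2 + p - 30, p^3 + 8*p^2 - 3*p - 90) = p + 6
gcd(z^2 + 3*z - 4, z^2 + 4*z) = z + 4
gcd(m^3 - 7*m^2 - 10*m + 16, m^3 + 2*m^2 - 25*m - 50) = m + 2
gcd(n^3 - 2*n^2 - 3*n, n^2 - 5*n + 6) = n - 3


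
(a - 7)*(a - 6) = a^2 - 13*a + 42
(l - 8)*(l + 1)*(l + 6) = l^3 - l^2 - 50*l - 48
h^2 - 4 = (h - 2)*(h + 2)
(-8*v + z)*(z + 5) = -8*v*z - 40*v + z^2 + 5*z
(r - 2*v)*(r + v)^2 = r^3 - 3*r*v^2 - 2*v^3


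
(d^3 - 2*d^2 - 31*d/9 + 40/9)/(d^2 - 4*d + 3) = (d^2 - d - 40/9)/(d - 3)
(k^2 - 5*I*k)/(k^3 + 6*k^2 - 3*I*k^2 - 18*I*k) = (k - 5*I)/(k^2 + 3*k*(2 - I) - 18*I)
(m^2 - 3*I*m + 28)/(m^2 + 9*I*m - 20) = (m - 7*I)/(m + 5*I)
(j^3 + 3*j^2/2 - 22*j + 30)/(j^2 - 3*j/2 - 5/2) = (j^2 + 4*j - 12)/(j + 1)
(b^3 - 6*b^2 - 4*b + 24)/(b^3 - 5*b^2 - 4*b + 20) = (b - 6)/(b - 5)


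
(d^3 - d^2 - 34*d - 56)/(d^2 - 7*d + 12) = (d^3 - d^2 - 34*d - 56)/(d^2 - 7*d + 12)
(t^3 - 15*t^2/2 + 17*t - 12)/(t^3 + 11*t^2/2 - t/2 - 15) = (t^2 - 6*t + 8)/(t^2 + 7*t + 10)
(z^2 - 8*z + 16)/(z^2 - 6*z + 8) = (z - 4)/(z - 2)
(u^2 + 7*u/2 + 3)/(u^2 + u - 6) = (u^2 + 7*u/2 + 3)/(u^2 + u - 6)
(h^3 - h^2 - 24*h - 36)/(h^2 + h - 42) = (h^2 + 5*h + 6)/(h + 7)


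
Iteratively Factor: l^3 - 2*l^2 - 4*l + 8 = (l - 2)*(l^2 - 4) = (l - 2)^2*(l + 2)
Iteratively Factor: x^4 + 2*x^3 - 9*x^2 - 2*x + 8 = (x - 1)*(x^3 + 3*x^2 - 6*x - 8) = (x - 2)*(x - 1)*(x^2 + 5*x + 4) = (x - 2)*(x - 1)*(x + 1)*(x + 4)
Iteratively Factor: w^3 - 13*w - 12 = (w + 1)*(w^2 - w - 12) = (w - 4)*(w + 1)*(w + 3)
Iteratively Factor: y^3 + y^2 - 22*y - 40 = (y + 4)*(y^2 - 3*y - 10) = (y + 2)*(y + 4)*(y - 5)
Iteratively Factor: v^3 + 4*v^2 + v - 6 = (v + 3)*(v^2 + v - 2) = (v + 2)*(v + 3)*(v - 1)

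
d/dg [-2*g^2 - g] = -4*g - 1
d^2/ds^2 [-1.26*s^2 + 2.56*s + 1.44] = -2.52000000000000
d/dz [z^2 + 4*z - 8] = 2*z + 4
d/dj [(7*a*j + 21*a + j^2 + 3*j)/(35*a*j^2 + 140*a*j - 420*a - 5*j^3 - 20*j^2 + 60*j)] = ((7*a + 2*j + 3)*(7*a*j^2 + 28*a*j - 84*a - j^3 - 4*j^2 + 12*j) - (7*a*j + 21*a + j^2 + 3*j)*(14*a*j + 28*a - 3*j^2 - 8*j + 12))/(5*(7*a*j^2 + 28*a*j - 84*a - j^3 - 4*j^2 + 12*j)^2)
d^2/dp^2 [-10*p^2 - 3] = -20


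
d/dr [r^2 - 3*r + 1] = 2*r - 3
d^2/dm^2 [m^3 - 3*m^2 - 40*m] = 6*m - 6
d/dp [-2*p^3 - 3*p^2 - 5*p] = -6*p^2 - 6*p - 5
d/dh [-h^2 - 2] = -2*h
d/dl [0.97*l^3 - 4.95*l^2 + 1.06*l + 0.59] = 2.91*l^2 - 9.9*l + 1.06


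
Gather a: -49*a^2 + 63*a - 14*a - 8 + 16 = -49*a^2 + 49*a + 8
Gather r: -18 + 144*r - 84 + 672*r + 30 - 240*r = 576*r - 72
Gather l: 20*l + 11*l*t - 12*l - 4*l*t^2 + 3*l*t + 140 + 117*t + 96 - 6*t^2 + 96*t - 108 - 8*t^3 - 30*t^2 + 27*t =l*(-4*t^2 + 14*t + 8) - 8*t^3 - 36*t^2 + 240*t + 128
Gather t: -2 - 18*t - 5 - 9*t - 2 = -27*t - 9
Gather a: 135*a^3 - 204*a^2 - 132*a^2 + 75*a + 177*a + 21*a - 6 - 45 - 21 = 135*a^3 - 336*a^2 + 273*a - 72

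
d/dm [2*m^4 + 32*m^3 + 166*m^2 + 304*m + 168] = 8*m^3 + 96*m^2 + 332*m + 304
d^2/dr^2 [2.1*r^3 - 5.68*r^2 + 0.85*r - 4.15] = 12.6*r - 11.36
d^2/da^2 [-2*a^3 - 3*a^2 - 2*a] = -12*a - 6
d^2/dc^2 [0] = 0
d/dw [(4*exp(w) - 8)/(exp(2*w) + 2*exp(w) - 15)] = 4*(-2*(exp(w) - 2)*(exp(w) + 1) + exp(2*w) + 2*exp(w) - 15)*exp(w)/(exp(2*w) + 2*exp(w) - 15)^2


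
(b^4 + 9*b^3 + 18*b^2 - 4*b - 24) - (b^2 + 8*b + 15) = b^4 + 9*b^3 + 17*b^2 - 12*b - 39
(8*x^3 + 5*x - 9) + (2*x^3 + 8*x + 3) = 10*x^3 + 13*x - 6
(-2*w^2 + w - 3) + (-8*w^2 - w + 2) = -10*w^2 - 1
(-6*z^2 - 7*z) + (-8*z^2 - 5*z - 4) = -14*z^2 - 12*z - 4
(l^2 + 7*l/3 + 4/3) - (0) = l^2 + 7*l/3 + 4/3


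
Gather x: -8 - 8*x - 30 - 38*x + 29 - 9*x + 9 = -55*x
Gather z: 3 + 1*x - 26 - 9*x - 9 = -8*x - 32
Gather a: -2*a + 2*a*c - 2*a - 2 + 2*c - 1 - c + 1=a*(2*c - 4) + c - 2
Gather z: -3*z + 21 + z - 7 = 14 - 2*z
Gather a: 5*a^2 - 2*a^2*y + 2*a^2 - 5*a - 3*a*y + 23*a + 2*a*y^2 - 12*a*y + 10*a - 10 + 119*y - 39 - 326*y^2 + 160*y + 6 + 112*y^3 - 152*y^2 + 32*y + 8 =a^2*(7 - 2*y) + a*(2*y^2 - 15*y + 28) + 112*y^3 - 478*y^2 + 311*y - 35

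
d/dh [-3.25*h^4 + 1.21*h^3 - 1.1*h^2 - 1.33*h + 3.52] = -13.0*h^3 + 3.63*h^2 - 2.2*h - 1.33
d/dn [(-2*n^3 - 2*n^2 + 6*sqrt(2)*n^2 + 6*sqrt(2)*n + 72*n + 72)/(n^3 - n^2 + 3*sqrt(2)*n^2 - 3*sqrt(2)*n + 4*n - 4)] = 4*(-3*sqrt(2)*n^4 + n^4 - 40*n^3 - 45*sqrt(2)*n^2 - 50*n^2 - 120*sqrt(2)*n + 40*n - 144 + 48*sqrt(2))/(n^6 - 2*n^5 + 6*sqrt(2)*n^5 - 12*sqrt(2)*n^4 + 27*n^4 - 52*n^3 + 30*sqrt(2)*n^3 - 48*sqrt(2)*n^2 + 42*n^2 - 32*n + 24*sqrt(2)*n + 16)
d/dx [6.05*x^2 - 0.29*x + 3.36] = 12.1*x - 0.29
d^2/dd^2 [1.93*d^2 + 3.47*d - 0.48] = 3.86000000000000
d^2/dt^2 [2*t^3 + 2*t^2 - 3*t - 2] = 12*t + 4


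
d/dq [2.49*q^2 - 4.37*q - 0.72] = 4.98*q - 4.37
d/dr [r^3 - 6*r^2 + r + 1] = 3*r^2 - 12*r + 1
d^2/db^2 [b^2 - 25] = 2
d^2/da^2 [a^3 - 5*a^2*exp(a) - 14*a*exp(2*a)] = -5*a^2*exp(a) - 56*a*exp(2*a) - 20*a*exp(a) + 6*a - 56*exp(2*a) - 10*exp(a)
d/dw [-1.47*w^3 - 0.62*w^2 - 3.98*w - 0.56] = -4.41*w^2 - 1.24*w - 3.98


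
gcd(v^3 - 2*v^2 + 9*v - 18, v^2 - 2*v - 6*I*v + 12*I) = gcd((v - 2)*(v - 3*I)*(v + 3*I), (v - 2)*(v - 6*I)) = v - 2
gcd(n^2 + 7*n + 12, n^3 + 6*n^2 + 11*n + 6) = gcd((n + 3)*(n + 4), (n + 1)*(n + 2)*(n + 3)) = n + 3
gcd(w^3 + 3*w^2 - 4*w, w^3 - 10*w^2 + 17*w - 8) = w - 1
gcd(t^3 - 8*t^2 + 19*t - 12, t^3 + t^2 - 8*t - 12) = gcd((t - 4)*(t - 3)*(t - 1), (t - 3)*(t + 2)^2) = t - 3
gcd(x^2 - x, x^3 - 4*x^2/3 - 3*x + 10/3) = x - 1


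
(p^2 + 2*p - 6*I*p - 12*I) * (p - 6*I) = p^3 + 2*p^2 - 12*I*p^2 - 36*p - 24*I*p - 72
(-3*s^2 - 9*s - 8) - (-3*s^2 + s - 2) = -10*s - 6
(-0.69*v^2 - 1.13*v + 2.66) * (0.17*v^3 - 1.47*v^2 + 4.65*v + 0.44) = -0.1173*v^5 + 0.8222*v^4 - 1.0952*v^3 - 9.4683*v^2 + 11.8718*v + 1.1704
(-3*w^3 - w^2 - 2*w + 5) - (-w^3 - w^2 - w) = -2*w^3 - w + 5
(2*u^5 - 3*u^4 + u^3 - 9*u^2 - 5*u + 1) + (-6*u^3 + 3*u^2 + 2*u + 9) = 2*u^5 - 3*u^4 - 5*u^3 - 6*u^2 - 3*u + 10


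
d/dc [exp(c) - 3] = exp(c)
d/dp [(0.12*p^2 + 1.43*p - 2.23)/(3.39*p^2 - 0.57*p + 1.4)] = (-4.9161*p^2 + 15.4554*p + 0.7309)/(11.4921*p^4 - 3.8646*p^3 + 9.8169*p^2 - 1.596*p + 1.96)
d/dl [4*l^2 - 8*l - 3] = 8*l - 8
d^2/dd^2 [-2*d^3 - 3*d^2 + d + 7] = -12*d - 6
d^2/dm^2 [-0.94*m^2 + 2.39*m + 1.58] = -1.88000000000000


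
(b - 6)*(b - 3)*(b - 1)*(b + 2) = b^4 - 8*b^3 + 7*b^2 + 36*b - 36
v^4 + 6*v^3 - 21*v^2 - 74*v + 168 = (v - 3)*(v - 2)*(v + 4)*(v + 7)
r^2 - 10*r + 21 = (r - 7)*(r - 3)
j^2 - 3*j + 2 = (j - 2)*(j - 1)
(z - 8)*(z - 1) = z^2 - 9*z + 8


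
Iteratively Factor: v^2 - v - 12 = (v - 4)*(v + 3)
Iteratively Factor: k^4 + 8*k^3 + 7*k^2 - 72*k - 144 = (k + 4)*(k^3 + 4*k^2 - 9*k - 36) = (k - 3)*(k + 4)*(k^2 + 7*k + 12) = (k - 3)*(k + 3)*(k + 4)*(k + 4)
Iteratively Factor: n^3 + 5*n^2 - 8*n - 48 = (n - 3)*(n^2 + 8*n + 16) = (n - 3)*(n + 4)*(n + 4)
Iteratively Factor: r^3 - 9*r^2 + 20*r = (r - 4)*(r^2 - 5*r) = (r - 5)*(r - 4)*(r)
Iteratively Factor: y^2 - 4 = (y - 2)*(y + 2)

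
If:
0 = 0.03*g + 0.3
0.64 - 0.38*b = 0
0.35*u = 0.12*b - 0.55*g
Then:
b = 1.68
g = -10.00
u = 16.29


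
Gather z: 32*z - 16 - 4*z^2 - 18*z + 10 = -4*z^2 + 14*z - 6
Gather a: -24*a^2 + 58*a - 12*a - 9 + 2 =-24*a^2 + 46*a - 7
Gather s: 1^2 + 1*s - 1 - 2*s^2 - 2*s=-2*s^2 - s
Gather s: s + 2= s + 2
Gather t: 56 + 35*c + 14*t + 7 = 35*c + 14*t + 63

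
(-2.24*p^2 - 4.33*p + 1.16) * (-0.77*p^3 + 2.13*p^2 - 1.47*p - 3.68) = 1.7248*p^5 - 1.4371*p^4 - 6.8233*p^3 + 17.0791*p^2 + 14.2292*p - 4.2688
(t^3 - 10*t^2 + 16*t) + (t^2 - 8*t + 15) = t^3 - 9*t^2 + 8*t + 15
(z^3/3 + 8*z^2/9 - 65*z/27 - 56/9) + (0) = z^3/3 + 8*z^2/9 - 65*z/27 - 56/9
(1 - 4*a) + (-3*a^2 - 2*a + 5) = -3*a^2 - 6*a + 6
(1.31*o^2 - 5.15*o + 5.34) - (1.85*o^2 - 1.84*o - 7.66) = -0.54*o^2 - 3.31*o + 13.0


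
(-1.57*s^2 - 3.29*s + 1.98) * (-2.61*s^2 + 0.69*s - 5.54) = 4.0977*s^4 + 7.5036*s^3 + 1.2599*s^2 + 19.5928*s - 10.9692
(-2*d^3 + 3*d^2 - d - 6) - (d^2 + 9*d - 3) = -2*d^3 + 2*d^2 - 10*d - 3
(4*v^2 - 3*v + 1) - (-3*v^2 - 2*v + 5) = 7*v^2 - v - 4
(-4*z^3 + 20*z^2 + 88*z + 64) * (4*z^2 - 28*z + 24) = -16*z^5 + 192*z^4 - 304*z^3 - 1728*z^2 + 320*z + 1536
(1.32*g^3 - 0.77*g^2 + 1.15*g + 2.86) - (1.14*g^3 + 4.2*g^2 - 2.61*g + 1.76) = 0.18*g^3 - 4.97*g^2 + 3.76*g + 1.1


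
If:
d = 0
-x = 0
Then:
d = 0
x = 0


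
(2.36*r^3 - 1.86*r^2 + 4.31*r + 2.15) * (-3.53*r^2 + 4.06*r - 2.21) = -8.3308*r^5 + 16.1474*r^4 - 27.9815*r^3 + 14.0197*r^2 - 0.796099999999999*r - 4.7515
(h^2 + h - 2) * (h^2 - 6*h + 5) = h^4 - 5*h^3 - 3*h^2 + 17*h - 10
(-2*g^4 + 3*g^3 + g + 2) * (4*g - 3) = -8*g^5 + 18*g^4 - 9*g^3 + 4*g^2 + 5*g - 6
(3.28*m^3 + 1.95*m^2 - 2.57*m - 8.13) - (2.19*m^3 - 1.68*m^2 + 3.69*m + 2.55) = 1.09*m^3 + 3.63*m^2 - 6.26*m - 10.68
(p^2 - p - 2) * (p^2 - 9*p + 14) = p^4 - 10*p^3 + 21*p^2 + 4*p - 28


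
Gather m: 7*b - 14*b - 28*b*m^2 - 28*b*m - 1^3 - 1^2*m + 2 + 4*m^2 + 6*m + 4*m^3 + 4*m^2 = -7*b + 4*m^3 + m^2*(8 - 28*b) + m*(5 - 28*b) + 1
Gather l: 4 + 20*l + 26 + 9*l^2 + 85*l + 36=9*l^2 + 105*l + 66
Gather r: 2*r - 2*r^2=-2*r^2 + 2*r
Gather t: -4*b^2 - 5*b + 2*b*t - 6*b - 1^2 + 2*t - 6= -4*b^2 - 11*b + t*(2*b + 2) - 7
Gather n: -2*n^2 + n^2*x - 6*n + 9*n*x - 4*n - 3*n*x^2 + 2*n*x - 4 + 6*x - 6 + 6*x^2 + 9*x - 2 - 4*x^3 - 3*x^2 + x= n^2*(x - 2) + n*(-3*x^2 + 11*x - 10) - 4*x^3 + 3*x^2 + 16*x - 12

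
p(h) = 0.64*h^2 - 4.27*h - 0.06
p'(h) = 1.28*h - 4.27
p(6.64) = -0.20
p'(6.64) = 4.23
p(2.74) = -6.95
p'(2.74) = -0.76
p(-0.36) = 1.56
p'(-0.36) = -4.73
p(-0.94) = 4.52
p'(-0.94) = -5.47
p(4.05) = -6.86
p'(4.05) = 0.91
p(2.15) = -6.28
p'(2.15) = -1.52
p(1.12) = -4.04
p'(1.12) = -2.84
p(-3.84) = 25.77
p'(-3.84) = -9.19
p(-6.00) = 48.60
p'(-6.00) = -11.95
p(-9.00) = 90.21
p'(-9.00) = -15.79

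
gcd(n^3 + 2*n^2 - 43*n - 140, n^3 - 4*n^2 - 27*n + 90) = n + 5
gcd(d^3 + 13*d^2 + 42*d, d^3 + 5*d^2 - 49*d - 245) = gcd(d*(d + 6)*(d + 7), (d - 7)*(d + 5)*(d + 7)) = d + 7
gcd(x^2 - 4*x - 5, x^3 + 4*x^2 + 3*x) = x + 1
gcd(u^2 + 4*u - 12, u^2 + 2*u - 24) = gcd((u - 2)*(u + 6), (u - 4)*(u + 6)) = u + 6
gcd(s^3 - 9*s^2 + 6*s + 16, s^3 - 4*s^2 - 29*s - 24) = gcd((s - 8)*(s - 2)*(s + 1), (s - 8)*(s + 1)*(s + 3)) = s^2 - 7*s - 8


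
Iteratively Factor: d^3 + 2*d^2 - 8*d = (d + 4)*(d^2 - 2*d) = (d - 2)*(d + 4)*(d)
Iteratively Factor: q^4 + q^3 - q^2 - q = (q - 1)*(q^3 + 2*q^2 + q) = (q - 1)*(q + 1)*(q^2 + q) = q*(q - 1)*(q + 1)*(q + 1)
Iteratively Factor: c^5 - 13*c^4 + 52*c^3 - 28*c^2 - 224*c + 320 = (c - 4)*(c^4 - 9*c^3 + 16*c^2 + 36*c - 80) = (c - 4)^2*(c^3 - 5*c^2 - 4*c + 20) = (c - 5)*(c - 4)^2*(c^2 - 4) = (c - 5)*(c - 4)^2*(c + 2)*(c - 2)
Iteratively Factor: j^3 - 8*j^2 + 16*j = (j - 4)*(j^2 - 4*j) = j*(j - 4)*(j - 4)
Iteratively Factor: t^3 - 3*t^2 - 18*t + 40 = (t - 5)*(t^2 + 2*t - 8) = (t - 5)*(t - 2)*(t + 4)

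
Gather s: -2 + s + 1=s - 1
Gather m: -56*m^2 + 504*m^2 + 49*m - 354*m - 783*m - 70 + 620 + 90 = 448*m^2 - 1088*m + 640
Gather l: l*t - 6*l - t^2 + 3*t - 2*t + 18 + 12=l*(t - 6) - t^2 + t + 30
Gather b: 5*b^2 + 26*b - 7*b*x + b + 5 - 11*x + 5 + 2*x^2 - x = 5*b^2 + b*(27 - 7*x) + 2*x^2 - 12*x + 10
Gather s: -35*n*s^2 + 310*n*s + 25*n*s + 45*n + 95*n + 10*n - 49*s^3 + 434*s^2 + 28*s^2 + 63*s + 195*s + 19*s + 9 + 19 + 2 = 150*n - 49*s^3 + s^2*(462 - 35*n) + s*(335*n + 277) + 30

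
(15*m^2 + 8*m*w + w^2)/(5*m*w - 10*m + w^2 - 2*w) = (3*m + w)/(w - 2)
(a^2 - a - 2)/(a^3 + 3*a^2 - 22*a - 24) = (a - 2)/(a^2 + 2*a - 24)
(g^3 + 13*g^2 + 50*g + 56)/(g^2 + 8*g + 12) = (g^2 + 11*g + 28)/(g + 6)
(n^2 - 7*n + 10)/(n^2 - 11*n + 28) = (n^2 - 7*n + 10)/(n^2 - 11*n + 28)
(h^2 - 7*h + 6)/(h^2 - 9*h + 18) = (h - 1)/(h - 3)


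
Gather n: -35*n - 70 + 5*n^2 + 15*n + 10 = 5*n^2 - 20*n - 60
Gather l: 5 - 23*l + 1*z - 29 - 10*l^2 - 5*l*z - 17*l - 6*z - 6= -10*l^2 + l*(-5*z - 40) - 5*z - 30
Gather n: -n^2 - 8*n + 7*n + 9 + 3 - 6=-n^2 - n + 6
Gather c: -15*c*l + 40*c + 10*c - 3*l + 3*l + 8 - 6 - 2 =c*(50 - 15*l)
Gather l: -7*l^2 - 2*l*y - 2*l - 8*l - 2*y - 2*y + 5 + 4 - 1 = -7*l^2 + l*(-2*y - 10) - 4*y + 8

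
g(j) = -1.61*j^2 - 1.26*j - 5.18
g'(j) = -3.22*j - 1.26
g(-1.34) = -6.38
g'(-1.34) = 3.05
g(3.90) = -34.58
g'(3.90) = -13.82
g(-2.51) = -12.16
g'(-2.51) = 6.82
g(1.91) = -13.46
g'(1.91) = -7.41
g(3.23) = -26.05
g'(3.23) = -11.66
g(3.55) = -29.94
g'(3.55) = -12.69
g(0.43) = -6.02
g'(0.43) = -2.64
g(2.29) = -16.51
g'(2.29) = -8.63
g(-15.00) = -348.53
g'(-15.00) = 47.04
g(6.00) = -70.70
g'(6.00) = -20.58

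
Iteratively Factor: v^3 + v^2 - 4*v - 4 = (v + 2)*(v^2 - v - 2) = (v - 2)*(v + 2)*(v + 1)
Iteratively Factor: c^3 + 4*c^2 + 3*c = (c + 3)*(c^2 + c) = c*(c + 3)*(c + 1)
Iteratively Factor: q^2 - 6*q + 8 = (q - 4)*(q - 2)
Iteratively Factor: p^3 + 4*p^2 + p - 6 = (p + 3)*(p^2 + p - 2) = (p + 2)*(p + 3)*(p - 1)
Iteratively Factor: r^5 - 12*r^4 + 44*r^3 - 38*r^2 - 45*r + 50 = (r - 2)*(r^4 - 10*r^3 + 24*r^2 + 10*r - 25) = (r - 2)*(r - 1)*(r^3 - 9*r^2 + 15*r + 25) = (r - 2)*(r - 1)*(r + 1)*(r^2 - 10*r + 25) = (r - 5)*(r - 2)*(r - 1)*(r + 1)*(r - 5)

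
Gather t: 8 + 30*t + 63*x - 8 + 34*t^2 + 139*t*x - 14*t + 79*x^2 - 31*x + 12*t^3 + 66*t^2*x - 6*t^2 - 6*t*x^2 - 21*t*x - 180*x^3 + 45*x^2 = 12*t^3 + t^2*(66*x + 28) + t*(-6*x^2 + 118*x + 16) - 180*x^3 + 124*x^2 + 32*x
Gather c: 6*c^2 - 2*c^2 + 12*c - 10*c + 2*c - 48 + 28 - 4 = 4*c^2 + 4*c - 24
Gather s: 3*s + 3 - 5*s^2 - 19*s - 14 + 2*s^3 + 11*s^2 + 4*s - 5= 2*s^3 + 6*s^2 - 12*s - 16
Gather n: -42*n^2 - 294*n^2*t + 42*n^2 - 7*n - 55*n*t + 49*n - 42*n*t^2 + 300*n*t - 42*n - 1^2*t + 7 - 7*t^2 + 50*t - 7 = -294*n^2*t + n*(-42*t^2 + 245*t) - 7*t^2 + 49*t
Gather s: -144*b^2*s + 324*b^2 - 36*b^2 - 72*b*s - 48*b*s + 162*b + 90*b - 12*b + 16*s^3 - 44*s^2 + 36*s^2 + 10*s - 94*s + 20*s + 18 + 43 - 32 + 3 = 288*b^2 + 240*b + 16*s^3 - 8*s^2 + s*(-144*b^2 - 120*b - 64) + 32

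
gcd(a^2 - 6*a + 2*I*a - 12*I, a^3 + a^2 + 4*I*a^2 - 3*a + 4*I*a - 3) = 1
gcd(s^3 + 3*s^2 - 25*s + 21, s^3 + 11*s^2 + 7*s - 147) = s^2 + 4*s - 21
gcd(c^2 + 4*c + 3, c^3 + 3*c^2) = c + 3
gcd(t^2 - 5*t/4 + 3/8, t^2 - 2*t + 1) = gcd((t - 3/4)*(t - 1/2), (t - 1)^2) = 1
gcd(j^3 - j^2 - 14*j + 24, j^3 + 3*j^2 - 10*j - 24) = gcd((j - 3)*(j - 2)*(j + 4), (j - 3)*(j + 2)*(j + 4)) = j^2 + j - 12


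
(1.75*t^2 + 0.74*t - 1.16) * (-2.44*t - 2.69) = -4.27*t^3 - 6.5131*t^2 + 0.8398*t + 3.1204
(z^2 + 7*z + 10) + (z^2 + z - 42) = 2*z^2 + 8*z - 32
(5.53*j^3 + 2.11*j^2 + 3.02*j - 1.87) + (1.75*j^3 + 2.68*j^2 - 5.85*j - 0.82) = 7.28*j^3 + 4.79*j^2 - 2.83*j - 2.69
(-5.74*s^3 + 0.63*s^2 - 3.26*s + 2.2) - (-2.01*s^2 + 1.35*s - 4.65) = -5.74*s^3 + 2.64*s^2 - 4.61*s + 6.85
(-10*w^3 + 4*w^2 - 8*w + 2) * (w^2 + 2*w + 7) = -10*w^5 - 16*w^4 - 70*w^3 + 14*w^2 - 52*w + 14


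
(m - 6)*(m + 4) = m^2 - 2*m - 24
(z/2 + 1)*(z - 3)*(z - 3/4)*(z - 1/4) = z^4/2 - z^3 - 77*z^2/32 + 93*z/32 - 9/16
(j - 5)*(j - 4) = j^2 - 9*j + 20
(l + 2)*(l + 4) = l^2 + 6*l + 8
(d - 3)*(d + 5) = d^2 + 2*d - 15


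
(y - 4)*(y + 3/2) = y^2 - 5*y/2 - 6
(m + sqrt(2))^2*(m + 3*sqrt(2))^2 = m^4 + 8*sqrt(2)*m^3 + 44*m^2 + 48*sqrt(2)*m + 36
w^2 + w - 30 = (w - 5)*(w + 6)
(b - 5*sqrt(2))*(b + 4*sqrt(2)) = b^2 - sqrt(2)*b - 40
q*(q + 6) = q^2 + 6*q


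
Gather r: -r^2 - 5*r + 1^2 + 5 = -r^2 - 5*r + 6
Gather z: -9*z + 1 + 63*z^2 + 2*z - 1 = 63*z^2 - 7*z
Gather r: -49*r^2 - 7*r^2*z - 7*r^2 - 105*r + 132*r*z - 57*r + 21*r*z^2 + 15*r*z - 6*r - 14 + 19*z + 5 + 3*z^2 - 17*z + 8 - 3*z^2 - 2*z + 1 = r^2*(-7*z - 56) + r*(21*z^2 + 147*z - 168)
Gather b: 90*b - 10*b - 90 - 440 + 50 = 80*b - 480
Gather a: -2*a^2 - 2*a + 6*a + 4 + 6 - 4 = -2*a^2 + 4*a + 6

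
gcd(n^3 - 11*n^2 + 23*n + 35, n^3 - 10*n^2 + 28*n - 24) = 1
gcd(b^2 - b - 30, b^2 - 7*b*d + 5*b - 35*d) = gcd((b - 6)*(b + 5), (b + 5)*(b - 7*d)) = b + 5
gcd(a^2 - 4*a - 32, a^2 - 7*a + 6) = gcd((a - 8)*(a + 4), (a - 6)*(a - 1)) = 1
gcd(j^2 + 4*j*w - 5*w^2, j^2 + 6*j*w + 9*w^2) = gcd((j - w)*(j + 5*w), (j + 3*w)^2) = 1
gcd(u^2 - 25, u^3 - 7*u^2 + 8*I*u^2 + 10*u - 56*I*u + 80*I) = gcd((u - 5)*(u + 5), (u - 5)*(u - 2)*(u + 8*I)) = u - 5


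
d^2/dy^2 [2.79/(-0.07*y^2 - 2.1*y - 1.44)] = (0.027342*y^2 + 0.82026*y - 2.79*(0.14*y + 2.1)*(0.28*y + 4.2) + 0.562464)/(0.07*y^2 + 2.1*y + 1.44)^3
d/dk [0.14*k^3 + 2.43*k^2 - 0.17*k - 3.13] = 0.42*k^2 + 4.86*k - 0.17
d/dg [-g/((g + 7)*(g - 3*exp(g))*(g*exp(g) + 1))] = (g*(g + 1)*(g + 7)*(g - 3*exp(g))*exp(g) - g*(g + 7)*(g*exp(g) + 1)*(3*exp(g) - 1) + g*(g - 3*exp(g))*(g*exp(g) + 1) - (g + 7)*(g - 3*exp(g))*(g*exp(g) + 1))/((g + 7)^2*(g - 3*exp(g))^2*(g*exp(g) + 1)^2)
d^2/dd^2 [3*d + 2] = 0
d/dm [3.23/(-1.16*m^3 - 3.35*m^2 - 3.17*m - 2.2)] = (11.2404*m^2 + 21.641*m + 10.2391)/(1.16*m^3 + 3.35*m^2 + 3.17*m + 2.2)^2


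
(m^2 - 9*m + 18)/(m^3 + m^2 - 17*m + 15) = (m - 6)/(m^2 + 4*m - 5)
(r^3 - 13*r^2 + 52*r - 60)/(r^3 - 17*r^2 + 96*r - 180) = (r - 2)/(r - 6)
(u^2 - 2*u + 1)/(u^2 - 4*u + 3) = (u - 1)/(u - 3)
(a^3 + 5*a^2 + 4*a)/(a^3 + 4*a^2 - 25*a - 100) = a*(a + 1)/(a^2 - 25)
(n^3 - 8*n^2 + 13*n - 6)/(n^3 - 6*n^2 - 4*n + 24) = (n^2 - 2*n + 1)/(n^2 - 4)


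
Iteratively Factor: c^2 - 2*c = (c - 2)*(c)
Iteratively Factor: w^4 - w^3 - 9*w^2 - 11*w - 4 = (w + 1)*(w^3 - 2*w^2 - 7*w - 4) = (w - 4)*(w + 1)*(w^2 + 2*w + 1) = (w - 4)*(w + 1)^2*(w + 1)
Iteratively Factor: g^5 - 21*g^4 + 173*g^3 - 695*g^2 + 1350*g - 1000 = (g - 5)*(g^4 - 16*g^3 + 93*g^2 - 230*g + 200) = (g - 5)^2*(g^3 - 11*g^2 + 38*g - 40) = (g - 5)^2*(g - 2)*(g^2 - 9*g + 20) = (g - 5)^2*(g - 4)*(g - 2)*(g - 5)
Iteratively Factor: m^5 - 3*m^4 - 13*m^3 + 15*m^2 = (m + 3)*(m^4 - 6*m^3 + 5*m^2) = (m - 1)*(m + 3)*(m^3 - 5*m^2) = (m - 5)*(m - 1)*(m + 3)*(m^2) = m*(m - 5)*(m - 1)*(m + 3)*(m)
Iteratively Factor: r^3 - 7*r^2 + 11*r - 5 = (r - 5)*(r^2 - 2*r + 1) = (r - 5)*(r - 1)*(r - 1)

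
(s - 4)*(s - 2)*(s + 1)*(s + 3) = s^4 - 2*s^3 - 13*s^2 + 14*s + 24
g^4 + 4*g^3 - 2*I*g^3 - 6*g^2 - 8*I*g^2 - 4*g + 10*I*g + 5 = (g - 1)*(g + 5)*(g - I)^2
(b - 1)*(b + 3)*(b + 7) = b^3 + 9*b^2 + 11*b - 21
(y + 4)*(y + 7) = y^2 + 11*y + 28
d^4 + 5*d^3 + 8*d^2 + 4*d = d*(d + 1)*(d + 2)^2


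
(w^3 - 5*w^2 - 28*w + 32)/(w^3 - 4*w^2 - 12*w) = (-w^3 + 5*w^2 + 28*w - 32)/(w*(-w^2 + 4*w + 12))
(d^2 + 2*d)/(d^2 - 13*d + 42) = d*(d + 2)/(d^2 - 13*d + 42)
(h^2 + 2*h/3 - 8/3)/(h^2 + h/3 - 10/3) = (3*h - 4)/(3*h - 5)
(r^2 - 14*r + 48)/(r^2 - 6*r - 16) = (r - 6)/(r + 2)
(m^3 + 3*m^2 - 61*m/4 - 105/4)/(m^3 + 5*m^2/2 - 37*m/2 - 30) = (m - 7/2)/(m - 4)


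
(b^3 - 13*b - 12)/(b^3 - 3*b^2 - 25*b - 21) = (b - 4)/(b - 7)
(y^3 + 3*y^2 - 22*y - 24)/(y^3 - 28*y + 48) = (y + 1)/(y - 2)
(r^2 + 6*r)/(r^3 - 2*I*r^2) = (r + 6)/(r*(r - 2*I))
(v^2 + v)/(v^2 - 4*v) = (v + 1)/(v - 4)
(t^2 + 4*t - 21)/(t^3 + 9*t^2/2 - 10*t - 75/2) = 2*(t + 7)/(2*t^2 + 15*t + 25)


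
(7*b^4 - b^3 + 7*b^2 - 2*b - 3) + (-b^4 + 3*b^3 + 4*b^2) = 6*b^4 + 2*b^3 + 11*b^2 - 2*b - 3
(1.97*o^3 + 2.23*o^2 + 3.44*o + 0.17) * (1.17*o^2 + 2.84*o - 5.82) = 2.3049*o^5 + 8.2039*o^4 - 1.1074*o^3 - 3.0101*o^2 - 19.538*o - 0.9894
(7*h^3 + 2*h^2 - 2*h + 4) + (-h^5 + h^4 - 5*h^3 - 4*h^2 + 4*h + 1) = -h^5 + h^4 + 2*h^3 - 2*h^2 + 2*h + 5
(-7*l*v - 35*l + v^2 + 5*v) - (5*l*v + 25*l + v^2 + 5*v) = -12*l*v - 60*l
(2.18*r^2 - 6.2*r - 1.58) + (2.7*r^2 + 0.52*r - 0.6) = 4.88*r^2 - 5.68*r - 2.18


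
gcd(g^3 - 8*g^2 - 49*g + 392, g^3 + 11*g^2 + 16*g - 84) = g + 7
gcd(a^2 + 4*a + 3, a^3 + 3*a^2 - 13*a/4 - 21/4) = a + 1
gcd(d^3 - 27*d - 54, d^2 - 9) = d + 3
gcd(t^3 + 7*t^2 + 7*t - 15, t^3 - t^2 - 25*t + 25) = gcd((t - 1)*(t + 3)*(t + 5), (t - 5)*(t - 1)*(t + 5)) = t^2 + 4*t - 5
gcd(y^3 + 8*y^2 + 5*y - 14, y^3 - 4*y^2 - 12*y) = y + 2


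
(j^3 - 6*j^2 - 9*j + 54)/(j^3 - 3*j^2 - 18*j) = (j - 3)/j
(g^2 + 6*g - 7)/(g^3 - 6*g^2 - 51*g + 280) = (g - 1)/(g^2 - 13*g + 40)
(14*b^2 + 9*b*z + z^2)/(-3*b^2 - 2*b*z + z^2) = (14*b^2 + 9*b*z + z^2)/(-3*b^2 - 2*b*z + z^2)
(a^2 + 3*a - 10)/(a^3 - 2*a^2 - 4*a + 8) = (a + 5)/(a^2 - 4)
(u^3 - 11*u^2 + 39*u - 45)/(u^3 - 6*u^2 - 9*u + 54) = (u^2 - 8*u + 15)/(u^2 - 3*u - 18)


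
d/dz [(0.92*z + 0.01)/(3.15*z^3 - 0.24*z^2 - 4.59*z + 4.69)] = (-5.796*z^3 + 0.1263*z^2 + 0.00480000000000036*z + 4.3607)/(9.9225*z^6 - 1.512*z^5 - 28.8594*z^4 + 31.7502*z^3 + 18.8169*z^2 - 43.0542*z + 21.9961)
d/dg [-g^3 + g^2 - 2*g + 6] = -3*g^2 + 2*g - 2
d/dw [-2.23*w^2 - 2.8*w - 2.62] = -4.46*w - 2.8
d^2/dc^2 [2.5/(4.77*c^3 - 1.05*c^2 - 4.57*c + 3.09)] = ((5.25 - 71.55*c)*(4.77*c^3 - 1.05*c^2 - 4.57*c + 3.09) + 2.5*(-28.62*c^2 + 4.2*c + 9.14)*(-14.31*c^2 + 2.1*c + 4.57))/(4.77*c^3 - 1.05*c^2 - 4.57*c + 3.09)^3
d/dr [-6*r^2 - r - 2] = -12*r - 1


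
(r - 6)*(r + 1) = r^2 - 5*r - 6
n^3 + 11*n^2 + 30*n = n*(n + 5)*(n + 6)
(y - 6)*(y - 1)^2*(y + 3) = y^4 - 5*y^3 - 11*y^2 + 33*y - 18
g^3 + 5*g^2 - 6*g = g*(g - 1)*(g + 6)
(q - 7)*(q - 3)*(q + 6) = q^3 - 4*q^2 - 39*q + 126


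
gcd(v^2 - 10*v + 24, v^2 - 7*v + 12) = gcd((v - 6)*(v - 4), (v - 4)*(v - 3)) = v - 4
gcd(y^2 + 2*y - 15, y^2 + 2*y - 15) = y^2 + 2*y - 15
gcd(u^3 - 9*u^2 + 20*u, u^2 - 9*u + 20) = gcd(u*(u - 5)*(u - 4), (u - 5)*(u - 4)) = u^2 - 9*u + 20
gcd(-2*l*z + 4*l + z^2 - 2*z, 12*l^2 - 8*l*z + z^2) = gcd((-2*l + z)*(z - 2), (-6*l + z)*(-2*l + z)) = -2*l + z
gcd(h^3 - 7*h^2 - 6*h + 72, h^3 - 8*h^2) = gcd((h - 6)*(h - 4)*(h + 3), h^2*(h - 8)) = 1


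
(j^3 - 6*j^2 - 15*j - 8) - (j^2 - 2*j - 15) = j^3 - 7*j^2 - 13*j + 7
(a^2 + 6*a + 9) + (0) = a^2 + 6*a + 9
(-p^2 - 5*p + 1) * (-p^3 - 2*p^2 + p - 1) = p^5 + 7*p^4 + 8*p^3 - 6*p^2 + 6*p - 1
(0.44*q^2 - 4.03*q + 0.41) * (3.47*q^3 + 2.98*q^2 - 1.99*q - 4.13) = 1.5268*q^5 - 12.6729*q^4 - 11.4623*q^3 + 7.4243*q^2 + 15.828*q - 1.6933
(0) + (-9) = -9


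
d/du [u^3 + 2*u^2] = u*(3*u + 4)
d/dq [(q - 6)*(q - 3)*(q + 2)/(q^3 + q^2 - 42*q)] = 2*(4*q^2 + 6*q + 21)/(q^2*(q^2 + 14*q + 49))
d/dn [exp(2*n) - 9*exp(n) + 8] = (2*exp(n) - 9)*exp(n)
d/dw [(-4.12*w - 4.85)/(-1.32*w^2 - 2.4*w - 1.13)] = (5.4384*w^2 + 9.888*w - (2.64*w + 2.4)*(4.12*w + 4.85) + 4.6556)/(1.32*w^2 + 2.4*w + 1.13)^2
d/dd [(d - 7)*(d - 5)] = 2*d - 12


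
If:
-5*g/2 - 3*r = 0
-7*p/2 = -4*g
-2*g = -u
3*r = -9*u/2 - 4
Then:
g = -8/13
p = -64/91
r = 20/39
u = -16/13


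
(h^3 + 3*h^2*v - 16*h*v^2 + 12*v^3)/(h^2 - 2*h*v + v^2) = (-h^2 - 4*h*v + 12*v^2)/(-h + v)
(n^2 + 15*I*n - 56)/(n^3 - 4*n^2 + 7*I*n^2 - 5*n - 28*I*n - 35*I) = (n + 8*I)/(n^2 - 4*n - 5)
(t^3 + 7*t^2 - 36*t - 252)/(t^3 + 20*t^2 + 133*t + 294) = (t - 6)/(t + 7)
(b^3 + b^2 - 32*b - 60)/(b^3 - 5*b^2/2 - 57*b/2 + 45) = 2*(b + 2)/(2*b - 3)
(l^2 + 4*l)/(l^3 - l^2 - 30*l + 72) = l*(l + 4)/(l^3 - l^2 - 30*l + 72)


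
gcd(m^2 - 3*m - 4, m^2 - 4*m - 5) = m + 1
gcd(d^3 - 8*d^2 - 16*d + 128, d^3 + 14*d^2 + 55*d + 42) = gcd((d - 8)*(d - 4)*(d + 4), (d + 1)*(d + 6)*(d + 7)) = 1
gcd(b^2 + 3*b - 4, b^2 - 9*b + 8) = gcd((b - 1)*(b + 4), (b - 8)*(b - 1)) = b - 1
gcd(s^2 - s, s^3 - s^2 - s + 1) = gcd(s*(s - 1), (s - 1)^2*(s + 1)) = s - 1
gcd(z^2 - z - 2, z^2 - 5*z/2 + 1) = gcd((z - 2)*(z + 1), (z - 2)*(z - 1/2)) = z - 2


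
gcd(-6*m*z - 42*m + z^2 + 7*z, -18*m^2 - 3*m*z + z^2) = -6*m + z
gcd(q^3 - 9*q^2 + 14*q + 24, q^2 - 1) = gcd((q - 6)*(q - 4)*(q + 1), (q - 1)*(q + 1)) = q + 1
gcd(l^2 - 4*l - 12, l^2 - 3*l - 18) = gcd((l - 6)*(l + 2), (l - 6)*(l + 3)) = l - 6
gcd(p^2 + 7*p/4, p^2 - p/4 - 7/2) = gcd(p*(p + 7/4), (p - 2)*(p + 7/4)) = p + 7/4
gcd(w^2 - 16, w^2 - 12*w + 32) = w - 4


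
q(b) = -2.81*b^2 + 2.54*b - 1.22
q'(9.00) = -48.04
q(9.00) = -205.97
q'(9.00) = -48.04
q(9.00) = -205.97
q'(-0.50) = 5.35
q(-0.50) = -3.19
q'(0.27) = 1.02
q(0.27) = -0.74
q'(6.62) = -34.66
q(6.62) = -107.55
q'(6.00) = -31.18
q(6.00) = -87.14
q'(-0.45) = 5.07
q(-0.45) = -2.93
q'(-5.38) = 32.78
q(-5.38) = -96.22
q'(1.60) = -6.45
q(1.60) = -4.35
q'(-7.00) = 41.88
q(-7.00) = -156.69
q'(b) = 2.54 - 5.62*b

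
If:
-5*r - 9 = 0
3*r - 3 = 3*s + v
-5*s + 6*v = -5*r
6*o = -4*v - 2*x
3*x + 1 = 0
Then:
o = 113/207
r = -9/5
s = -297/115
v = -15/23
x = -1/3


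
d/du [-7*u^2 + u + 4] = 1 - 14*u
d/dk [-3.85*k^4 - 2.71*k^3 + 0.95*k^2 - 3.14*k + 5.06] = -15.4*k^3 - 8.13*k^2 + 1.9*k - 3.14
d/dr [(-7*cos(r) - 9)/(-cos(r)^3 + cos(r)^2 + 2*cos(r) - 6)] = (14*cos(r)^3 + 20*cos(r)^2 - 18*cos(r) - 60)*sin(r)/(cos(r)^3 - cos(r)^2 - 2*cos(r) + 6)^2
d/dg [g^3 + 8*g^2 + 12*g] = 3*g^2 + 16*g + 12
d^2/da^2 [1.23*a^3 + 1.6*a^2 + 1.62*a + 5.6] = 7.38*a + 3.2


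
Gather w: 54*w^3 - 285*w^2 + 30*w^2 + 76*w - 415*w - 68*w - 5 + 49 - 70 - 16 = 54*w^3 - 255*w^2 - 407*w - 42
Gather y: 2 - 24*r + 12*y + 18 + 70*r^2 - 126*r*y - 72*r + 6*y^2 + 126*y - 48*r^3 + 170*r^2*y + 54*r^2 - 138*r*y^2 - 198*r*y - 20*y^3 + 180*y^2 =-48*r^3 + 124*r^2 - 96*r - 20*y^3 + y^2*(186 - 138*r) + y*(170*r^2 - 324*r + 138) + 20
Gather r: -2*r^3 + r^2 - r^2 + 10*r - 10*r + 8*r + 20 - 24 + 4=-2*r^3 + 8*r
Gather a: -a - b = -a - b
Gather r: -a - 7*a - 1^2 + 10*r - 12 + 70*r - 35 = -8*a + 80*r - 48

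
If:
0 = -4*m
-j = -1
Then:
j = 1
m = 0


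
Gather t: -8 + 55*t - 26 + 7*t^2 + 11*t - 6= 7*t^2 + 66*t - 40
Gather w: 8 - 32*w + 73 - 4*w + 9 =90 - 36*w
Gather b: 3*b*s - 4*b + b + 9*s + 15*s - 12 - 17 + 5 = b*(3*s - 3) + 24*s - 24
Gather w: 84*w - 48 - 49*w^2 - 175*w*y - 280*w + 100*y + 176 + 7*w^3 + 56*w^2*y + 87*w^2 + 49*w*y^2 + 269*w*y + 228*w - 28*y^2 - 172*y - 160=7*w^3 + w^2*(56*y + 38) + w*(49*y^2 + 94*y + 32) - 28*y^2 - 72*y - 32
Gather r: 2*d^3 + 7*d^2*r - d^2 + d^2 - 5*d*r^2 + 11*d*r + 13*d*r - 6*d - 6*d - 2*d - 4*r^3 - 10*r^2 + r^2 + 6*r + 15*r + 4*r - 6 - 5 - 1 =2*d^3 - 14*d - 4*r^3 + r^2*(-5*d - 9) + r*(7*d^2 + 24*d + 25) - 12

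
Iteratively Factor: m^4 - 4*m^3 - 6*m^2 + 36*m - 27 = (m - 1)*(m^3 - 3*m^2 - 9*m + 27) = (m - 1)*(m + 3)*(m^2 - 6*m + 9) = (m - 3)*(m - 1)*(m + 3)*(m - 3)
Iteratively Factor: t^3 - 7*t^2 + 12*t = (t)*(t^2 - 7*t + 12) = t*(t - 3)*(t - 4)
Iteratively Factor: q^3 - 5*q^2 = (q)*(q^2 - 5*q) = q^2*(q - 5)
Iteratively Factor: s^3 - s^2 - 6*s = (s - 3)*(s^2 + 2*s) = (s - 3)*(s + 2)*(s)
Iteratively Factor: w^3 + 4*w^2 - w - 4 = (w - 1)*(w^2 + 5*w + 4) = (w - 1)*(w + 4)*(w + 1)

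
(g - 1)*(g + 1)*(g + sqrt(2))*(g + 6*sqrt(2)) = g^4 + 7*sqrt(2)*g^3 + 11*g^2 - 7*sqrt(2)*g - 12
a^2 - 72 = (a - 6*sqrt(2))*(a + 6*sqrt(2))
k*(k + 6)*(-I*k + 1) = -I*k^3 + k^2 - 6*I*k^2 + 6*k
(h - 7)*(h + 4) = h^2 - 3*h - 28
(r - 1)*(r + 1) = r^2 - 1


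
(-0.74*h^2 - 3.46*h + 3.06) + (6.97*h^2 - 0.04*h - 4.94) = 6.23*h^2 - 3.5*h - 1.88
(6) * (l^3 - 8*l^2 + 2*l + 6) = 6*l^3 - 48*l^2 + 12*l + 36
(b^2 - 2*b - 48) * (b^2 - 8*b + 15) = b^4 - 10*b^3 - 17*b^2 + 354*b - 720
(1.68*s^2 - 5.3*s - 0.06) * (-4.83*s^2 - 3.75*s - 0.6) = -8.1144*s^4 + 19.299*s^3 + 19.1568*s^2 + 3.405*s + 0.036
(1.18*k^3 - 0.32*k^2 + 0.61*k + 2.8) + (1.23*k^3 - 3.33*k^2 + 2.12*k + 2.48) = 2.41*k^3 - 3.65*k^2 + 2.73*k + 5.28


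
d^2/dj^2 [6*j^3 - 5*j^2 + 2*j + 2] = 36*j - 10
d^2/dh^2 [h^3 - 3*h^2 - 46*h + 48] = 6*h - 6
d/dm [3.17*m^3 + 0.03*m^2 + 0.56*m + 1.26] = 9.51*m^2 + 0.06*m + 0.56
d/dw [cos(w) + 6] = -sin(w)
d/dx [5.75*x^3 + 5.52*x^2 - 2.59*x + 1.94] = 17.25*x^2 + 11.04*x - 2.59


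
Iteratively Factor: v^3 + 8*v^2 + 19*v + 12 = (v + 3)*(v^2 + 5*v + 4) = (v + 3)*(v + 4)*(v + 1)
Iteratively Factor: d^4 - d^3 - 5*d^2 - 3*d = (d + 1)*(d^3 - 2*d^2 - 3*d) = (d + 1)^2*(d^2 - 3*d) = d*(d + 1)^2*(d - 3)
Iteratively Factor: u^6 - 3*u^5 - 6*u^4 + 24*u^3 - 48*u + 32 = (u - 2)*(u^5 - u^4 - 8*u^3 + 8*u^2 + 16*u - 16) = (u - 2)*(u + 2)*(u^4 - 3*u^3 - 2*u^2 + 12*u - 8) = (u - 2)*(u + 2)^2*(u^3 - 5*u^2 + 8*u - 4) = (u - 2)^2*(u + 2)^2*(u^2 - 3*u + 2) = (u - 2)^2*(u - 1)*(u + 2)^2*(u - 2)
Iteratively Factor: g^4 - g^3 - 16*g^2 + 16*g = (g + 4)*(g^3 - 5*g^2 + 4*g) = g*(g + 4)*(g^2 - 5*g + 4) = g*(g - 1)*(g + 4)*(g - 4)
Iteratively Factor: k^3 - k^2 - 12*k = (k - 4)*(k^2 + 3*k) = (k - 4)*(k + 3)*(k)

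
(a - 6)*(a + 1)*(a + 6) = a^3 + a^2 - 36*a - 36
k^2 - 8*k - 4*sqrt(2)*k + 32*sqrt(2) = (k - 8)*(k - 4*sqrt(2))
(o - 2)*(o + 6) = o^2 + 4*o - 12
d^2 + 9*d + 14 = (d + 2)*(d + 7)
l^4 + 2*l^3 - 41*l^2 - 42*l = l*(l - 6)*(l + 1)*(l + 7)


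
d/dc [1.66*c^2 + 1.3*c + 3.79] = 3.32*c + 1.3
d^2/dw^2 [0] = 0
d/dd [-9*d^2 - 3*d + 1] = -18*d - 3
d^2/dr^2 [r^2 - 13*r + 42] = 2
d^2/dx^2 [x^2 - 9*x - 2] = 2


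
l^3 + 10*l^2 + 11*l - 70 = (l - 2)*(l + 5)*(l + 7)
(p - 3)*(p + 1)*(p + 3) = p^3 + p^2 - 9*p - 9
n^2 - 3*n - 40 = (n - 8)*(n + 5)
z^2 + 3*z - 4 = (z - 1)*(z + 4)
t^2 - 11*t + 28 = (t - 7)*(t - 4)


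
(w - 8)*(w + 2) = w^2 - 6*w - 16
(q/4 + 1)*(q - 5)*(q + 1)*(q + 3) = q^4/4 + 3*q^3/4 - 21*q^2/4 - 83*q/4 - 15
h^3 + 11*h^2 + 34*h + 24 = (h + 1)*(h + 4)*(h + 6)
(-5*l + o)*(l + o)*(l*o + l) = -5*l^3*o - 5*l^3 - 4*l^2*o^2 - 4*l^2*o + l*o^3 + l*o^2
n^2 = n^2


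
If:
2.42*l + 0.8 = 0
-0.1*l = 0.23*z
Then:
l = -0.33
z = 0.14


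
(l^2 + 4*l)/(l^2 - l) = (l + 4)/(l - 1)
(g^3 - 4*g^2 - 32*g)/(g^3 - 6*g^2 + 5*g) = (g^2 - 4*g - 32)/(g^2 - 6*g + 5)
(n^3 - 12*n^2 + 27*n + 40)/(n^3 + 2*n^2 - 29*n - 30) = (n - 8)/(n + 6)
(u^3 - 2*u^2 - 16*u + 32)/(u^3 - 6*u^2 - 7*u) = (-u^3 + 2*u^2 + 16*u - 32)/(u*(-u^2 + 6*u + 7))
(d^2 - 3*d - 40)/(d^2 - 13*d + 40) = (d + 5)/(d - 5)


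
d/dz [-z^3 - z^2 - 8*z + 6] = -3*z^2 - 2*z - 8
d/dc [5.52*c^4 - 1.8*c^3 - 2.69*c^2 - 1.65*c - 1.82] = 22.08*c^3 - 5.4*c^2 - 5.38*c - 1.65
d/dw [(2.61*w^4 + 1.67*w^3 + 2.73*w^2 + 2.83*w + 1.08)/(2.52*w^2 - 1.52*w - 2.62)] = (13.1544*w^5 - 7.6932*w^4 - 32.4296*w^3 - 24.4074*w^2 - 19.7484*w - 5.773)/(6.3504*w^4 - 7.6608*w^3 - 10.8944*w^2 + 7.9648*w + 6.8644)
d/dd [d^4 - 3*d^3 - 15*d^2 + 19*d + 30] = 4*d^3 - 9*d^2 - 30*d + 19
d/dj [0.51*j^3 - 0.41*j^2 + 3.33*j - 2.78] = 1.53*j^2 - 0.82*j + 3.33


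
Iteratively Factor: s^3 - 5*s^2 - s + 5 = (s - 5)*(s^2 - 1) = (s - 5)*(s - 1)*(s + 1)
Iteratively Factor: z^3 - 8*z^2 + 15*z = (z)*(z^2 - 8*z + 15) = z*(z - 5)*(z - 3)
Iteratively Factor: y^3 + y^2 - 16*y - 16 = (y - 4)*(y^2 + 5*y + 4) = (y - 4)*(y + 1)*(y + 4)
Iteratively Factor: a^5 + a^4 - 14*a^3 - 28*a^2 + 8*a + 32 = (a - 4)*(a^4 + 5*a^3 + 6*a^2 - 4*a - 8) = (a - 4)*(a + 2)*(a^3 + 3*a^2 - 4) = (a - 4)*(a + 2)^2*(a^2 + a - 2) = (a - 4)*(a + 2)^3*(a - 1)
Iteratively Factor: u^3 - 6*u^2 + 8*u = (u - 4)*(u^2 - 2*u) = (u - 4)*(u - 2)*(u)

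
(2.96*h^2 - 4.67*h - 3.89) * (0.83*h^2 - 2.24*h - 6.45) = 2.4568*h^4 - 10.5065*h^3 - 11.8599*h^2 + 38.8351*h + 25.0905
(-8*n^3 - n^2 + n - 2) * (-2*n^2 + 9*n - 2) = 16*n^5 - 70*n^4 + 5*n^3 + 15*n^2 - 20*n + 4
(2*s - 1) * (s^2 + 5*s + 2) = 2*s^3 + 9*s^2 - s - 2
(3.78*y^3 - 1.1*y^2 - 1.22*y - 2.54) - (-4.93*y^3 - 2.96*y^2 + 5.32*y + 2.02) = 8.71*y^3 + 1.86*y^2 - 6.54*y - 4.56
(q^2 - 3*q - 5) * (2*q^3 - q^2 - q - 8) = 2*q^5 - 7*q^4 - 8*q^3 + 29*q + 40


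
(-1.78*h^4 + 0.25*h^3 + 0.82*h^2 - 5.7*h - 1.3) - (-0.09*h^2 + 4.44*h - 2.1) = -1.78*h^4 + 0.25*h^3 + 0.91*h^2 - 10.14*h + 0.8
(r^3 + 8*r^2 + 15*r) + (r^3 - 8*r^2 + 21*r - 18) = 2*r^3 + 36*r - 18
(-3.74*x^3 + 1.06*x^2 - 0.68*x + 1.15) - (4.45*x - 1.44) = -3.74*x^3 + 1.06*x^2 - 5.13*x + 2.59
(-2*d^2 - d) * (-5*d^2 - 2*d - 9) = 10*d^4 + 9*d^3 + 20*d^2 + 9*d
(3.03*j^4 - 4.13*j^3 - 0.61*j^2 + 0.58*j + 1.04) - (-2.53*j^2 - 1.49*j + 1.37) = 3.03*j^4 - 4.13*j^3 + 1.92*j^2 + 2.07*j - 0.33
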